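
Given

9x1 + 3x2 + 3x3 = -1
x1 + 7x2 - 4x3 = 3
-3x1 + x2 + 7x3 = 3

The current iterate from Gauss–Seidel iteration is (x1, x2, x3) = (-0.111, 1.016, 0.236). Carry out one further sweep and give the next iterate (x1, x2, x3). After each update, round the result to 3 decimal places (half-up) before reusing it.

(-0.528, 0.639, 0.111)

One sweep:
  x1 = (-1 - (3)·1.016 - (3)·0.236) / (9) = -0.528
  x2 = (3 - (1)·-0.528 - (-4)·0.236) / (7) = 0.639
  x3 = (3 - (-3)·-0.528 - (1)·0.639) / (7) = 0.111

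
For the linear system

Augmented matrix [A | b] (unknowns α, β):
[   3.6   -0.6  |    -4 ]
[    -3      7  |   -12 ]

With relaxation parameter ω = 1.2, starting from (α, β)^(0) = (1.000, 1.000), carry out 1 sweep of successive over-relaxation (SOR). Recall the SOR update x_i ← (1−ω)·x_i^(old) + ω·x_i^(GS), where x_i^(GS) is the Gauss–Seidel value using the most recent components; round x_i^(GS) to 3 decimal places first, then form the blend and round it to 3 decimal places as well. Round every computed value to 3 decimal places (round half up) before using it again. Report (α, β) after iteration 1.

(-1.333, -2.943)

Iteration 1:
  α: GS value = (-4 - (-0.6)·1.000) / (3.6) = -0.944;  α ← (1−ω)·1.000 + ω·-0.944 = -1.333
  β: GS value = (-12 - (-3)·-1.333) / (7) = -2.286;  β ← (1−ω)·1.000 + ω·-2.286 = -2.943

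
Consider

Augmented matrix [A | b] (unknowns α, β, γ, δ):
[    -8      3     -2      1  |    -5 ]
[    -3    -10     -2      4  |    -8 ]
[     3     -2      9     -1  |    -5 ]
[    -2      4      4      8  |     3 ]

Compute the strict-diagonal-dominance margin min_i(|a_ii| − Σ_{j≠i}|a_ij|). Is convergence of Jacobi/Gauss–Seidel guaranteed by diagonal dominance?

-2

row 1: |-8| − (3+2+1) = 2
row 2: |-10| − (3+2+4) = 1
row 3: |9| − (3+2+1) = 3
row 4: |8| − (2+4+4) = -2
minimum over rows = -2 → not strictly diagonally dominant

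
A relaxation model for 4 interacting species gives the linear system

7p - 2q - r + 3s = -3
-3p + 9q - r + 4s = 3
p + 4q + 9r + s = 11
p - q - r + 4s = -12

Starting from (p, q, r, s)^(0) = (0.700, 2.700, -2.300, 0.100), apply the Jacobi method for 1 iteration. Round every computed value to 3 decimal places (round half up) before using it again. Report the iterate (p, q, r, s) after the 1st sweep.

(-0.029, 0.267, -0.067, -3.075)

Iteration 1:
  p = (-3 - (-2)·2.700 - (-1)·-2.300 - (3)·0.100) / (7) = -0.029
  q = (3 - (-3)·0.700 - (-1)·-2.300 - (4)·0.100) / (9) = 0.267
  r = (11 - (1)·0.700 - (4)·2.700 - (1)·0.100) / (9) = -0.067
  s = (-12 - (1)·0.700 - (-1)·2.700 - (-1)·-2.300) / (4) = -3.075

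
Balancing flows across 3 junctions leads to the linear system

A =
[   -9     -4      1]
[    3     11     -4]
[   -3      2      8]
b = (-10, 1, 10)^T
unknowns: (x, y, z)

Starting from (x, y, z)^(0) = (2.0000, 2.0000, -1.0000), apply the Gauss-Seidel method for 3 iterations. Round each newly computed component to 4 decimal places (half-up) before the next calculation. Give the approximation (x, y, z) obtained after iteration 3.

Iteration 1:
  x = (-10 - (-4)·2.0000 - (1)·-1.0000) / (-9) = 0.1111
  y = (1 - (3)·0.1111 - (-4)·-1.0000) / (11) = -0.3030
  z = (10 - (-3)·0.1111 - (2)·-0.3030) / (8) = 1.3674
Iteration 2:
  x = (-10 - (-4)·-0.3030 - (1)·1.3674) / (-9) = 1.3977
  y = (1 - (3)·1.3977 - (-4)·1.3674) / (11) = 0.2070
  z = (10 - (-3)·1.3977 - (2)·0.2070) / (8) = 1.7224
Iteration 3:
  x = (-10 - (-4)·0.2070 - (1)·1.7224) / (-9) = 1.2105
  y = (1 - (3)·1.2105 - (-4)·1.7224) / (11) = 0.3871
  z = (10 - (-3)·1.2105 - (2)·0.3871) / (8) = 1.6072

(1.2105, 0.3871, 1.6072)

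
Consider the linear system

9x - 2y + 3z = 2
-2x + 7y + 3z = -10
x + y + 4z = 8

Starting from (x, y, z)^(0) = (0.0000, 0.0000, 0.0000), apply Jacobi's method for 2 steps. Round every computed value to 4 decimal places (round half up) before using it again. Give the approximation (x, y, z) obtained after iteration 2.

Iteration 1:
  x = (2 - (-2)·0.0000 - (3)·0.0000) / (9) = 0.2222
  y = (-10 - (-2)·0.0000 - (3)·0.0000) / (7) = -1.4286
  z = (8 - (1)·0.0000 - (1)·0.0000) / (4) = 2.0000
Iteration 2:
  x = (2 - (-2)·-1.4286 - (3)·2.0000) / (9) = -0.7619
  y = (-10 - (-2)·0.2222 - (3)·2.0000) / (7) = -2.2222
  z = (8 - (1)·0.2222 - (1)·-1.4286) / (4) = 2.3016

(-0.7619, -2.2222, 2.3016)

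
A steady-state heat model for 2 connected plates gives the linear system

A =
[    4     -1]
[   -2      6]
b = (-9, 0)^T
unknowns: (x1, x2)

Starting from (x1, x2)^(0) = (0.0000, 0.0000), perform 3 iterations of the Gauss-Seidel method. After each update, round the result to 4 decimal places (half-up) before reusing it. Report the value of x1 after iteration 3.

-2.4531

Iteration 1:
  x1 = (-9 - (-1)·0.0000) / (4) = -2.2500
  x2 = (0 - (-2)·-2.2500) / (6) = -0.7500
Iteration 2:
  x1 = (-9 - (-1)·-0.7500) / (4) = -2.4375
  x2 = (0 - (-2)·-2.4375) / (6) = -0.8125
Iteration 3:
  x1 = (-9 - (-1)·-0.8125) / (4) = -2.4531
  x2 = (0 - (-2)·-2.4531) / (6) = -0.8177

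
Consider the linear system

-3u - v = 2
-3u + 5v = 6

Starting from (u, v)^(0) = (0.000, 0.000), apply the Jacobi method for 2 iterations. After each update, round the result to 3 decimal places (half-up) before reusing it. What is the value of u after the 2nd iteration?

-1.067

Iteration 1:
  u = (2 - (-1)·0.000) / (-3) = -0.667
  v = (6 - (-3)·0.000) / (5) = 1.200
Iteration 2:
  u = (2 - (-1)·1.200) / (-3) = -1.067
  v = (6 - (-3)·-0.667) / (5) = 0.800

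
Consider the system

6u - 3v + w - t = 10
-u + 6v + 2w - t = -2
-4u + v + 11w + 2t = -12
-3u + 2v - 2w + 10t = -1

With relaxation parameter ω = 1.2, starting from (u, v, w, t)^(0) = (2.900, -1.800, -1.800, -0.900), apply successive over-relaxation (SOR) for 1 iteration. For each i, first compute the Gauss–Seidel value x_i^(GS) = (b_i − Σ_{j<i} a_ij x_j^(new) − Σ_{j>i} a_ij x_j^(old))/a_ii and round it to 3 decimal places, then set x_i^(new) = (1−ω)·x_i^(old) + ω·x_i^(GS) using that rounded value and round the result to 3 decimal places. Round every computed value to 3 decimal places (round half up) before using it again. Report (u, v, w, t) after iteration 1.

Iteration 1:
  u: GS value = (10 - (-3)·-1.800 - (1)·-1.800 - (-1)·-0.900) / (6) = 0.917;  u ← (1−ω)·2.900 + ω·0.917 = 0.520
  v: GS value = (-2 - (-1)·0.520 - (2)·-1.800 - (-1)·-0.900) / (6) = 0.203;  v ← (1−ω)·-1.800 + ω·0.203 = 0.604
  w: GS value = (-12 - (-4)·0.520 - (1)·0.604 - (2)·-0.900) / (11) = -0.793;  w ← (1−ω)·-1.800 + ω·-0.793 = -0.592
  t: GS value = (-1 - (-3)·0.520 - (2)·0.604 - (-2)·-0.592) / (10) = -0.183;  t ← (1−ω)·-0.900 + ω·-0.183 = -0.040

(0.520, 0.604, -0.592, -0.040)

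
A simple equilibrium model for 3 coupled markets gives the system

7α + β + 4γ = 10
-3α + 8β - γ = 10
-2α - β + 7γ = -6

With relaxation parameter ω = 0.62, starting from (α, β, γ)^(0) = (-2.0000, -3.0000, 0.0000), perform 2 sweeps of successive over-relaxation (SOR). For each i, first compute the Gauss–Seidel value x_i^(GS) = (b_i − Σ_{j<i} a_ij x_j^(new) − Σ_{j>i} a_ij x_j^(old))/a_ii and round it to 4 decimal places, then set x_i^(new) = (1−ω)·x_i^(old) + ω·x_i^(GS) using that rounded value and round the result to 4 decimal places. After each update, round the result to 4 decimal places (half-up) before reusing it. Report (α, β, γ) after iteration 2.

(1.2311, 0.9194, -0.4168)

Iteration 1:
  α: GS value = (10 - (1)·-3.0000 - (4)·0.0000) / (7) = 1.8571;  α ← (1−ω)·-2.0000 + ω·1.8571 = 0.3914
  β: GS value = (10 - (-3)·0.3914 - (-1)·0.0000) / (8) = 1.3968;  β ← (1−ω)·-3.0000 + ω·1.3968 = -0.2740
  γ: GS value = (-6 - (-2)·0.3914 - (-1)·-0.2740) / (7) = -0.7845;  γ ← (1−ω)·0.0000 + ω·-0.7845 = -0.4864
Iteration 2:
  α: GS value = (10 - (1)·-0.2740 - (4)·-0.4864) / (7) = 1.7457;  α ← (1−ω)·0.3914 + ω·1.7457 = 1.2311
  β: GS value = (10 - (-3)·1.2311 - (-1)·-0.4864) / (8) = 1.6509;  β ← (1−ω)·-0.2740 + ω·1.6509 = 0.9194
  γ: GS value = (-6 - (-2)·1.2311 - (-1)·0.9194) / (7) = -0.3741;  γ ← (1−ω)·-0.4864 + ω·-0.3741 = -0.4168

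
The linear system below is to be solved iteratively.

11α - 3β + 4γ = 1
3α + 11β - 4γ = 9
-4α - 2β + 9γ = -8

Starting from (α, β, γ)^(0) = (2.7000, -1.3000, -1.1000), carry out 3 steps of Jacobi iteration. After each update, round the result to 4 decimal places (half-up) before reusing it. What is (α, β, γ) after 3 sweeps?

Iteration 1:
  α = (1 - (-3)·-1.3000 - (4)·-1.1000) / (11) = 0.1364
  β = (9 - (3)·2.7000 - (-4)·-1.1000) / (11) = -0.3182
  γ = (-8 - (-4)·2.7000 - (-2)·-1.3000) / (9) = 0.0222
Iteration 2:
  α = (1 - (-3)·-0.3182 - (4)·0.0222) / (11) = -0.0039
  β = (9 - (3)·0.1364 - (-4)·0.0222) / (11) = 0.7891
  γ = (-8 - (-4)·0.1364 - (-2)·-0.3182) / (9) = -0.8990
Iteration 3:
  α = (1 - (-3)·0.7891 - (4)·-0.8990) / (11) = 0.6330
  β = (9 - (3)·-0.0039 - (-4)·-0.8990) / (11) = 0.4923
  γ = (-8 - (-4)·-0.0039 - (-2)·0.7891) / (9) = -0.7153

(0.6330, 0.4923, -0.7153)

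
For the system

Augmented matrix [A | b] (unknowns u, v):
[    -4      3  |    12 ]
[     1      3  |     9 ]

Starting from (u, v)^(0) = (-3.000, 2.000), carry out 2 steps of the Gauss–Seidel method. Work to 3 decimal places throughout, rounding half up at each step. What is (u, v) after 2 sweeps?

Iteration 1:
  u = (12 - (3)·2.000) / (-4) = -1.500
  v = (9 - (1)·-1.500) / (3) = 3.500
Iteration 2:
  u = (12 - (3)·3.500) / (-4) = -0.375
  v = (9 - (1)·-0.375) / (3) = 3.125

(-0.375, 3.125)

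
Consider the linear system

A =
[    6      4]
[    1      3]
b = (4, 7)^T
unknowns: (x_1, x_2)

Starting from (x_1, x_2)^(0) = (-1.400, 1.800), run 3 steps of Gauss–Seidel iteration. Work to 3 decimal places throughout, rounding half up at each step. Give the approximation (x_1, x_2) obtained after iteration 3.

Iteration 1:
  x_1 = (4 - (4)·1.800) / (6) = -0.533
  x_2 = (7 - (1)·-0.533) / (3) = 2.511
Iteration 2:
  x_1 = (4 - (4)·2.511) / (6) = -1.007
  x_2 = (7 - (1)·-1.007) / (3) = 2.669
Iteration 3:
  x_1 = (4 - (4)·2.669) / (6) = -1.113
  x_2 = (7 - (1)·-1.113) / (3) = 2.704

(-1.113, 2.704)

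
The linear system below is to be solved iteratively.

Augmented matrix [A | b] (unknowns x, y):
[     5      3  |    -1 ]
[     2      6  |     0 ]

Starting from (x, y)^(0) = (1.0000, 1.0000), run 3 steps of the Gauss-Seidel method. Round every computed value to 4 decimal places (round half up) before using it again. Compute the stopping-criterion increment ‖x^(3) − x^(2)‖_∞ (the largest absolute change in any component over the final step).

Iteration 1:
  x = (-1 - (3)·1.0000) / (5) = -0.8000
  y = (0 - (2)·-0.8000) / (6) = 0.2667
Iteration 2:
  x = (-1 - (3)·0.2667) / (5) = -0.3600
  y = (0 - (2)·-0.3600) / (6) = 0.1200
Iteration 3:
  x = (-1 - (3)·0.1200) / (5) = -0.2720
  y = (0 - (2)·-0.2720) / (6) = 0.0907
Change: (0.0880, -0.0293) → max |·| = 0.0880

0.0880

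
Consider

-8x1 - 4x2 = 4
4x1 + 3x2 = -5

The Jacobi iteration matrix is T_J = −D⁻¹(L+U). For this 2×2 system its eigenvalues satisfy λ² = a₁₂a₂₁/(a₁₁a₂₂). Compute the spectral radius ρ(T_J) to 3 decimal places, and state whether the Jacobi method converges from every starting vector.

0.816

a₁₂a₂₁/(a₁₁a₂₂) = (-4)·(4) / ((-8)·(3)) = 0.666667
ρ = √|0.666667| = √0.666667 = 0.816
ρ < 1, so Jacobi converges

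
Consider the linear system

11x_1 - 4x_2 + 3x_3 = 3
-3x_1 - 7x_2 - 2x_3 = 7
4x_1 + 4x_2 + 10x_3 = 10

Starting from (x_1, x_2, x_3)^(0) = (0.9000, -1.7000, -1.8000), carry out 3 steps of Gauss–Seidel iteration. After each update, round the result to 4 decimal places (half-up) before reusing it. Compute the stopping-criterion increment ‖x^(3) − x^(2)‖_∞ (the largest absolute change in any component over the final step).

Iteration 1:
  x_1 = (3 - (-4)·-1.7000 - (3)·-1.8000) / (11) = 0.1455
  x_2 = (7 - (-3)·0.1455 - (-2)·-1.8000) / (-7) = -0.5481
  x_3 = (10 - (4)·0.1455 - (4)·-0.5481) / (10) = 1.1610
Iteration 2:
  x_1 = (3 - (-4)·-0.5481 - (3)·1.1610) / (11) = -0.2432
  x_2 = (7 - (-3)·-0.2432 - (-2)·1.1610) / (-7) = -1.2275
  x_3 = (10 - (4)·-0.2432 - (4)·-1.2275) / (10) = 1.5883
Iteration 3:
  x_1 = (3 - (-4)·-1.2275 - (3)·1.5883) / (11) = -0.6068
  x_2 = (7 - (-3)·-0.6068 - (-2)·1.5883) / (-7) = -1.1937
  x_3 = (10 - (4)·-0.6068 - (4)·-1.1937) / (10) = 1.7202
Change: (-0.3636, 0.0338, 0.1319) → max |·| = 0.3636

0.3636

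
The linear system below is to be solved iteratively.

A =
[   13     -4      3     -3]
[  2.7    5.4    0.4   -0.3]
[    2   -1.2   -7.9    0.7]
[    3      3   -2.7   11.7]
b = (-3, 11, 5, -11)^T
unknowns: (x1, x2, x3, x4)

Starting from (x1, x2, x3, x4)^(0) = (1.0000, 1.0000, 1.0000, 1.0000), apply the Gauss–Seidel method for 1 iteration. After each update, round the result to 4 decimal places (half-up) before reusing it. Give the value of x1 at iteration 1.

0.0769

Iteration 1:
  x1 = (-3 - (-4)·1.0000 - (3)·1.0000 - (-3)·1.0000) / (13) = 0.0769
  x2 = (11 - (2.7)·0.0769 - (0.4)·1.0000 - (-0.3)·1.0000) / (5.4) = 1.9801
  x3 = (5 - (2)·0.0769 - (-1.2)·1.9801 - (0.7)·1.0000) / (-7.9) = -0.8256
  x4 = (-11 - (3)·0.0769 - (3)·1.9801 - (-2.7)·-0.8256) / (11.7) = -1.6581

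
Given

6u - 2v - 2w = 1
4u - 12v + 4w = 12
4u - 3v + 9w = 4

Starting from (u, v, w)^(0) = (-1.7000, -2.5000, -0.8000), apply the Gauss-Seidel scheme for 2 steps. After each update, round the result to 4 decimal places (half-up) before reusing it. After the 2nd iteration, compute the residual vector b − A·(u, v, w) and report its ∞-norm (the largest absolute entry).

Iteration 1:
  u = (1 - (-2)·-2.5000 - (-2)·-0.8000) / (6) = -0.9333
  v = (12 - (4)·-0.9333 - (4)·-0.8000) / (-12) = -1.5778
  w = (4 - (4)·-0.9333 - (-3)·-1.5778) / (9) = 0.3333
Iteration 2:
  u = (1 - (-2)·-1.5778 - (-2)·0.3333) / (6) = -0.2482
  v = (12 - (4)·-0.2482 - (4)·0.3333) / (-12) = -0.9716
  w = (4 - (4)·-0.2482 - (-3)·-0.9716) / (9) = 0.2309
Residual b − A·x = (1.0078, 0.4100, -0.0001); ∞-norm = 1.0078

1.0078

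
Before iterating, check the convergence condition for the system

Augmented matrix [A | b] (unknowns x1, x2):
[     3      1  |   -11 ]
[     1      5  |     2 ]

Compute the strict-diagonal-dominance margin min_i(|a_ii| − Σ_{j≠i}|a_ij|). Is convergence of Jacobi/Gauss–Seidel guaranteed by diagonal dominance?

row 1: |3| − (1) = 2
row 2: |5| − (1) = 4
minimum over rows = 2 → strictly diagonally dominant (convergence guaranteed)

2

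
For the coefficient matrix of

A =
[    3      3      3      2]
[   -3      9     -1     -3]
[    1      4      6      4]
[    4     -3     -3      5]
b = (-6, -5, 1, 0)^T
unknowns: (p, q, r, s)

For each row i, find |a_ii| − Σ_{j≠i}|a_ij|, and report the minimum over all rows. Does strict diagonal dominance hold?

-5

row 1: |3| − (3+3+2) = -5
row 2: |9| − (3+1+3) = 2
row 3: |6| − (1+4+4) = -3
row 4: |5| − (4+3+3) = -5
minimum over rows = -5 → not strictly diagonally dominant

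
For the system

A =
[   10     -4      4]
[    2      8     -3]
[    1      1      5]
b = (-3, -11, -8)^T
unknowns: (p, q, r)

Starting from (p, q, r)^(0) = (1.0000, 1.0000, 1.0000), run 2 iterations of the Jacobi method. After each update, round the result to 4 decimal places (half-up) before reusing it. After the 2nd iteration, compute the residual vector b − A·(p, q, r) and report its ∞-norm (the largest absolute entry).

6.0400

Iteration 1:
  p = (-3 - (-4)·1.0000 - (4)·1.0000) / (10) = -0.3000
  q = (-11 - (2)·1.0000 - (-3)·1.0000) / (8) = -1.2500
  r = (-8 - (1)·1.0000 - (1)·1.0000) / (5) = -2.0000
Iteration 2:
  p = (-3 - (-4)·-1.2500 - (4)·-2.0000) / (10) = 0.0000
  q = (-11 - (2)·-0.3000 - (-3)·-2.0000) / (8) = -2.0500
  r = (-8 - (1)·-0.3000 - (1)·-1.2500) / (5) = -1.2900
Residual b − A·x = (-6.0400, 1.5300, 0.5000); ∞-norm = 6.0400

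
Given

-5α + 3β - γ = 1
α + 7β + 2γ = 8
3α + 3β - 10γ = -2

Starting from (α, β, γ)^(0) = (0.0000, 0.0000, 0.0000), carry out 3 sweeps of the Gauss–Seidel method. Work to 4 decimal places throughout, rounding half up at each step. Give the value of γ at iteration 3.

0.5542

Iteration 1:
  α = (1 - (3)·0.0000 - (-1)·0.0000) / (-5) = -0.2000
  β = (8 - (1)·-0.2000 - (2)·0.0000) / (7) = 1.1714
  γ = (-2 - (3)·-0.2000 - (3)·1.1714) / (-10) = 0.4914
Iteration 2:
  α = (1 - (3)·1.1714 - (-1)·0.4914) / (-5) = 0.4046
  β = (8 - (1)·0.4046 - (2)·0.4914) / (7) = 0.9447
  γ = (-2 - (3)·0.4046 - (3)·0.9447) / (-10) = 0.6048
Iteration 3:
  α = (1 - (3)·0.9447 - (-1)·0.6048) / (-5) = 0.2459
  β = (8 - (1)·0.2459 - (2)·0.6048) / (7) = 0.9349
  γ = (-2 - (3)·0.2459 - (3)·0.9349) / (-10) = 0.5542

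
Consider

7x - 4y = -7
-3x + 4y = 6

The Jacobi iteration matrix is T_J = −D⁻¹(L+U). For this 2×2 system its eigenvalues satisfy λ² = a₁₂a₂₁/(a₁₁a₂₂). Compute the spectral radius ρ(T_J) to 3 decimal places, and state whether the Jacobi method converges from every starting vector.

0.655

a₁₂a₂₁/(a₁₁a₂₂) = (-4)·(-3) / ((7)·(4)) = 0.428571
ρ = √|0.428571| = √0.428571 = 0.655
ρ < 1, so Jacobi converges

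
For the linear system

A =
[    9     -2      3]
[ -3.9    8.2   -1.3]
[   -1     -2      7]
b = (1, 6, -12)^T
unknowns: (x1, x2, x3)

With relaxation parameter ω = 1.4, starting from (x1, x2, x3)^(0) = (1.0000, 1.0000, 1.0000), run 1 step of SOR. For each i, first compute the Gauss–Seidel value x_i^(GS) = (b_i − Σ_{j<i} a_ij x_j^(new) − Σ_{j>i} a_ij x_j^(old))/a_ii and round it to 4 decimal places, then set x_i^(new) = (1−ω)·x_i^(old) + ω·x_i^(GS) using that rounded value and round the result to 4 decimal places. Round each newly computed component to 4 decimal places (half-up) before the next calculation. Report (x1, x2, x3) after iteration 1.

Iteration 1:
  x1: GS value = (1 - (-2)·1.0000 - (3)·1.0000) / (9) = 0.0000;  x1 ← (1−ω)·1.0000 + ω·0.0000 = -0.4000
  x2: GS value = (6 - (-3.9)·-0.4000 - (-1.3)·1.0000) / (8.2) = 0.7000;  x2 ← (1−ω)·1.0000 + ω·0.7000 = 0.5800
  x3: GS value = (-12 - (-1)·-0.4000 - (-2)·0.5800) / (7) = -1.6057;  x3 ← (1−ω)·1.0000 + ω·-1.6057 = -2.6480

(-0.4000, 0.5800, -2.6480)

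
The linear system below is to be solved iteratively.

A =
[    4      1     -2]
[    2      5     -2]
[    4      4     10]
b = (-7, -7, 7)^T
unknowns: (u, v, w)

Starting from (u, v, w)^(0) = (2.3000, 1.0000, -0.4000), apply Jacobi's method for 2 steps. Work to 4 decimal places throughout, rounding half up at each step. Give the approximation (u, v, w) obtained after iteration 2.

Iteration 1:
  u = (-7 - (1)·1.0000 - (-2)·-0.4000) / (4) = -2.2000
  v = (-7 - (2)·2.3000 - (-2)·-0.4000) / (5) = -2.4800
  w = (7 - (4)·2.3000 - (4)·1.0000) / (10) = -0.6200
Iteration 2:
  u = (-7 - (1)·-2.4800 - (-2)·-0.6200) / (4) = -1.4400
  v = (-7 - (2)·-2.2000 - (-2)·-0.6200) / (5) = -0.7680
  w = (7 - (4)·-2.2000 - (4)·-2.4800) / (10) = 2.5720

(-1.4400, -0.7680, 2.5720)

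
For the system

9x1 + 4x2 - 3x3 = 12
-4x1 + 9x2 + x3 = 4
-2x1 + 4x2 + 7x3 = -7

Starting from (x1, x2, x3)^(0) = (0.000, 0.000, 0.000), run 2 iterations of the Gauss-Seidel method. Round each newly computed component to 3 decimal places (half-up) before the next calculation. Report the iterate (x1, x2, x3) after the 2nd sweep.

Iteration 1:
  x1 = (12 - (4)·0.000 - (-3)·0.000) / (9) = 1.333
  x2 = (4 - (-4)·1.333 - (1)·0.000) / (9) = 1.037
  x3 = (-7 - (-2)·1.333 - (4)·1.037) / (7) = -1.212
Iteration 2:
  x1 = (12 - (4)·1.037 - (-3)·-1.212) / (9) = 0.468
  x2 = (4 - (-4)·0.468 - (1)·-1.212) / (9) = 0.787
  x3 = (-7 - (-2)·0.468 - (4)·0.787) / (7) = -1.316

(0.468, 0.787, -1.316)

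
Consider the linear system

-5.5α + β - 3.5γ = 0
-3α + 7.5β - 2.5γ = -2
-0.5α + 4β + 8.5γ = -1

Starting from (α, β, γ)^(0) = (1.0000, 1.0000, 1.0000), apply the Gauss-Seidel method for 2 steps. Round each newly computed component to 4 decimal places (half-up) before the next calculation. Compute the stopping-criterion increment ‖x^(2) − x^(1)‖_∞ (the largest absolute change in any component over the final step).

0.4910

Iteration 1:
  α = (0 - (1)·1.0000 - (-3.5)·1.0000) / (-5.5) = -0.4545
  β = (-2 - (-3)·-0.4545 - (-2.5)·1.0000) / (7.5) = -0.1151
  γ = (-1 - (-0.5)·-0.4545 - (4)·-0.1151) / (8.5) = -0.0902
Iteration 2:
  α = (0 - (1)·-0.1151 - (-3.5)·-0.0902) / (-5.5) = 0.0365
  β = (-2 - (-3)·0.0365 - (-2.5)·-0.0902) / (7.5) = -0.2821
  γ = (-1 - (-0.5)·0.0365 - (4)·-0.2821) / (8.5) = 0.0173
Change: (0.4910, -0.1670, 0.1075) → max |·| = 0.4910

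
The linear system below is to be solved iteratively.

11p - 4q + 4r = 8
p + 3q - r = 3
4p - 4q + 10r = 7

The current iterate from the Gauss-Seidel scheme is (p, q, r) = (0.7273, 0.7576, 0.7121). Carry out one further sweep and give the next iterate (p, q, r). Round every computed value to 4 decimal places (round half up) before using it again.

(0.7438, 0.9894, 0.7982)

One sweep:
  p = (8 - (-4)·0.7576 - (4)·0.7121) / (11) = 0.7438
  q = (3 - (1)·0.7438 - (-1)·0.7121) / (3) = 0.9894
  r = (7 - (4)·0.7438 - (-4)·0.9894) / (10) = 0.7982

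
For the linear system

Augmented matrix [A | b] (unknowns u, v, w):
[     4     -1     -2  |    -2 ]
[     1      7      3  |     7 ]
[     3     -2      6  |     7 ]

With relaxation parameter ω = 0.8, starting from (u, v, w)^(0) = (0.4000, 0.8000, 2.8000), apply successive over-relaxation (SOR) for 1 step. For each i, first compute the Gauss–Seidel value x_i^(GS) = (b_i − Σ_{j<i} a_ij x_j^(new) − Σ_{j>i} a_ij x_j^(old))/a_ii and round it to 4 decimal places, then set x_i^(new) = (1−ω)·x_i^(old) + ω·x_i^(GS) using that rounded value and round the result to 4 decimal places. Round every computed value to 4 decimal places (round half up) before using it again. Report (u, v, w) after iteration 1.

(0.9600, -0.1097, 1.0801)

Iteration 1:
  u: GS value = (-2 - (-1)·0.8000 - (-2)·2.8000) / (4) = 1.1000;  u ← (1−ω)·0.4000 + ω·1.1000 = 0.9600
  v: GS value = (7 - (1)·0.9600 - (3)·2.8000) / (7) = -0.3371;  v ← (1−ω)·0.8000 + ω·-0.3371 = -0.1097
  w: GS value = (7 - (3)·0.9600 - (-2)·-0.1097) / (6) = 0.6501;  w ← (1−ω)·2.8000 + ω·0.6501 = 1.0801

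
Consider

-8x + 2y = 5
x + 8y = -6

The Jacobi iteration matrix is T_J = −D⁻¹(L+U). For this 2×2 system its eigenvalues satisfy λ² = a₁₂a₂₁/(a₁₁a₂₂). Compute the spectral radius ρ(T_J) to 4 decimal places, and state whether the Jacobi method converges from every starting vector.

a₁₂a₂₁/(a₁₁a₂₂) = (2)·(1) / ((-8)·(8)) = -0.031250
ρ = √|-0.031250| = √0.031250 = 0.1768
ρ < 1, so Jacobi converges

0.1768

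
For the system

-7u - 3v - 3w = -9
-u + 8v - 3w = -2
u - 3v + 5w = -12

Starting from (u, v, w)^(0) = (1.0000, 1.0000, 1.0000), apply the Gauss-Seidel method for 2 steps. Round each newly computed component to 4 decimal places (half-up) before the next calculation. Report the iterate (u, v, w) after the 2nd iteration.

(2.2286, -0.8634, -3.3638)

Iteration 1:
  u = (-9 - (-3)·1.0000 - (-3)·1.0000) / (-7) = 0.4286
  v = (-2 - (-1)·0.4286 - (-3)·1.0000) / (8) = 0.1786
  w = (-12 - (1)·0.4286 - (-3)·0.1786) / (5) = -2.3786
Iteration 2:
  u = (-9 - (-3)·0.1786 - (-3)·-2.3786) / (-7) = 2.2286
  v = (-2 - (-1)·2.2286 - (-3)·-2.3786) / (8) = -0.8634
  w = (-12 - (1)·2.2286 - (-3)·-0.8634) / (5) = -3.3638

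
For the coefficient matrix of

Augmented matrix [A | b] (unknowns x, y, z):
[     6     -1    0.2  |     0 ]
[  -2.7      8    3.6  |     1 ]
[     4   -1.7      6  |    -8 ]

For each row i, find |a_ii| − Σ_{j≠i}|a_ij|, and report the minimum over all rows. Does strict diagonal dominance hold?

0.3

row 1: |6| − (1+0.2) = 4.8
row 2: |8| − (2.7+3.6) = 1.7
row 3: |6| − (4+1.7) = 0.3
minimum over rows = 0.3 → strictly diagonally dominant (convergence guaranteed)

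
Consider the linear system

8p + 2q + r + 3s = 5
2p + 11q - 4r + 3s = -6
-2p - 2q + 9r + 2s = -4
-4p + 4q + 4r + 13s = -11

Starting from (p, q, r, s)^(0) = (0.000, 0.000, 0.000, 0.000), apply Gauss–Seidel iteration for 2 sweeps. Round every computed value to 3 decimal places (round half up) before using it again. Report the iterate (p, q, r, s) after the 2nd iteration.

(0.963, -0.800, -0.339, -0.199)

Iteration 1:
  p = (5 - (2)·0.000 - (1)·0.000 - (3)·0.000) / (8) = 0.625
  q = (-6 - (2)·0.625 - (-4)·0.000 - (3)·0.000) / (11) = -0.659
  r = (-4 - (-2)·0.625 - (-2)·-0.659 - (2)·0.000) / (9) = -0.452
  s = (-11 - (-4)·0.625 - (4)·-0.659 - (4)·-0.452) / (13) = -0.312
Iteration 2:
  p = (5 - (2)·-0.659 - (1)·-0.452 - (3)·-0.312) / (8) = 0.963
  q = (-6 - (2)·0.963 - (-4)·-0.452 - (3)·-0.312) / (11) = -0.800
  r = (-4 - (-2)·0.963 - (-2)·-0.800 - (2)·-0.312) / (9) = -0.339
  s = (-11 - (-4)·0.963 - (4)·-0.800 - (4)·-0.339) / (13) = -0.199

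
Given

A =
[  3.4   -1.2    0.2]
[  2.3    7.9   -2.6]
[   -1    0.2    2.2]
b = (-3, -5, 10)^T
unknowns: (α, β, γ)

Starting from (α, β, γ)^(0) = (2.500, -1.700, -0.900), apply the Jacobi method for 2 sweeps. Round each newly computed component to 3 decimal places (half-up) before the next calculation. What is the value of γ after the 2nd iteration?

Iteration 1:
  α = (-3 - (-1.2)·-1.700 - (0.2)·-0.900) / (3.4) = -1.429
  β = (-5 - (2.3)·2.500 - (-2.6)·-0.900) / (7.9) = -1.657
  γ = (10 - (-1)·2.500 - (0.2)·-1.700) / (2.2) = 5.836
Iteration 2:
  α = (-3 - (-1.2)·-1.657 - (0.2)·5.836) / (3.4) = -1.810
  β = (-5 - (2.3)·-1.429 - (-2.6)·5.836) / (7.9) = 1.704
  γ = (10 - (-1)·-1.429 - (0.2)·-1.657) / (2.2) = 4.047

4.047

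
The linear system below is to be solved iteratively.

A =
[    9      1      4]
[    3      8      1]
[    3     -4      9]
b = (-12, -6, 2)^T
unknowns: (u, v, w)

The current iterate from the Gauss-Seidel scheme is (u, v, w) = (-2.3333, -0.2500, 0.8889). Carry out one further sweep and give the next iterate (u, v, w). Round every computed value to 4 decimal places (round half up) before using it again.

One sweep:
  u = (-12 - (1)·-0.2500 - (4)·0.8889) / (9) = -1.7006
  v = (-6 - (3)·-1.7006 - (1)·0.8889) / (8) = -0.2234
  w = (2 - (3)·-1.7006 - (-4)·-0.2234) / (9) = 0.6898

(-1.7006, -0.2234, 0.6898)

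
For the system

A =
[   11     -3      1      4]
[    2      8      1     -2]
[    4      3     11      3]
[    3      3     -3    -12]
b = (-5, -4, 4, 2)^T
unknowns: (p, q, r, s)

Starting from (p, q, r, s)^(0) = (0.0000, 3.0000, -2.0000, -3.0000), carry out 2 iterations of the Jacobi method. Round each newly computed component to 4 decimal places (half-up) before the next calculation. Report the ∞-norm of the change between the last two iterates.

Iteration 1:
  p = (-5 - (-3)·3.0000 - (1)·-2.0000 - (4)·-3.0000) / (11) = 1.6364
  q = (-4 - (2)·0.0000 - (1)·-2.0000 - (-2)·-3.0000) / (8) = -1.0000
  r = (4 - (4)·0.0000 - (3)·3.0000 - (3)·-3.0000) / (11) = 0.3636
  s = (2 - (3)·0.0000 - (3)·3.0000 - (-3)·-2.0000) / (-12) = 1.0833
Iteration 2:
  p = (-5 - (-3)·-1.0000 - (1)·0.3636 - (4)·1.0833) / (11) = -1.1543
  q = (-4 - (2)·1.6364 - (1)·0.3636 - (-2)·1.0833) / (8) = -0.6837
  r = (4 - (4)·1.6364 - (3)·-1.0000 - (3)·1.0833) / (11) = -0.2541
  s = (2 - (3)·1.6364 - (3)·-1.0000 - (-3)·0.3636) / (-12) = -0.0985
Change: (-2.7907, 0.3163, -0.6177, -1.1818) → max |·| = 2.7907

2.7907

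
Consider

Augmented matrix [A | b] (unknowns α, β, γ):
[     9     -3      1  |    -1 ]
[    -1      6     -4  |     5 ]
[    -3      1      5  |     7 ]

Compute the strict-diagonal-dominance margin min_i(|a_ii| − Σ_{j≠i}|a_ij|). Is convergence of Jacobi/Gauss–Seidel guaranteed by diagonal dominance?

row 1: |9| − (3+1) = 5
row 2: |6| − (1+4) = 1
row 3: |5| − (3+1) = 1
minimum over rows = 1 → strictly diagonally dominant (convergence guaranteed)

1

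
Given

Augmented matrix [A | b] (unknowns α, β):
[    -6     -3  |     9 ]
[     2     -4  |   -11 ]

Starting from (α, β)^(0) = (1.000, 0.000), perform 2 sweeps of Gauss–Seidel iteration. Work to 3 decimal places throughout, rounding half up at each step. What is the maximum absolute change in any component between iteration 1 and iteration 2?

1.000

Iteration 1:
  α = (9 - (-3)·0.000) / (-6) = -1.500
  β = (-11 - (2)·-1.500) / (-4) = 2.000
Iteration 2:
  α = (9 - (-3)·2.000) / (-6) = -2.500
  β = (-11 - (2)·-2.500) / (-4) = 1.500
Change: (-1.000, -0.500) → max |·| = 1.000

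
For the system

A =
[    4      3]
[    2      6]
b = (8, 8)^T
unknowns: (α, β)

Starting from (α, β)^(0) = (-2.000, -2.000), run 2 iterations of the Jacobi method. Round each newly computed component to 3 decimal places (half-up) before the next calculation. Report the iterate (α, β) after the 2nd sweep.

(0.500, 0.167)

Iteration 1:
  α = (8 - (3)·-2.000) / (4) = 3.500
  β = (8 - (2)·-2.000) / (6) = 2.000
Iteration 2:
  α = (8 - (3)·2.000) / (4) = 0.500
  β = (8 - (2)·3.500) / (6) = 0.167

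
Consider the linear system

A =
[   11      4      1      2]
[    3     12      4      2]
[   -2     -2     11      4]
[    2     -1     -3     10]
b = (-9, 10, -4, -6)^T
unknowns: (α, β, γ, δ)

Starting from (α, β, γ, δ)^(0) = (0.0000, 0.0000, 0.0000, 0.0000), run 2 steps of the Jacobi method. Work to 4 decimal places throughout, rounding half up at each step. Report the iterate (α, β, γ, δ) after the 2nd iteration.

(-0.9791, 1.2591, -0.1427, -0.4621)

Iteration 1:
  α = (-9 - (4)·0.0000 - (1)·0.0000 - (2)·0.0000) / (11) = -0.8182
  β = (10 - (3)·0.0000 - (4)·0.0000 - (2)·0.0000) / (12) = 0.8333
  γ = (-4 - (-2)·0.0000 - (-2)·0.0000 - (4)·0.0000) / (11) = -0.3636
  δ = (-6 - (2)·0.0000 - (-1)·0.0000 - (-3)·0.0000) / (10) = -0.6000
Iteration 2:
  α = (-9 - (4)·0.8333 - (1)·-0.3636 - (2)·-0.6000) / (11) = -0.9791
  β = (10 - (3)·-0.8182 - (4)·-0.3636 - (2)·-0.6000) / (12) = 1.2591
  γ = (-4 - (-2)·-0.8182 - (-2)·0.8333 - (4)·-0.6000) / (11) = -0.1427
  δ = (-6 - (2)·-0.8182 - (-1)·0.8333 - (-3)·-0.3636) / (10) = -0.4621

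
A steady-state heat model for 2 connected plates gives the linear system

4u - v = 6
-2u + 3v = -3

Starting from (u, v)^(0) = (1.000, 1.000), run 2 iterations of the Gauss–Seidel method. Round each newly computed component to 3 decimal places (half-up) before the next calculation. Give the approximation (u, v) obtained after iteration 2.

(1.542, 0.028)

Iteration 1:
  u = (6 - (-1)·1.000) / (4) = 1.750
  v = (-3 - (-2)·1.750) / (3) = 0.167
Iteration 2:
  u = (6 - (-1)·0.167) / (4) = 1.542
  v = (-3 - (-2)·1.542) / (3) = 0.028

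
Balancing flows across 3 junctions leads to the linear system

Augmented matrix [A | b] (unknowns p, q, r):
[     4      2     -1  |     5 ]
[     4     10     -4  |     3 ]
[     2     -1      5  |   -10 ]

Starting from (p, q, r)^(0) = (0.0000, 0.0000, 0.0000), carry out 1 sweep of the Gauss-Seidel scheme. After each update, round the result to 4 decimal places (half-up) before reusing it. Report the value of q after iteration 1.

Iteration 1:
  p = (5 - (2)·0.0000 - (-1)·0.0000) / (4) = 1.2500
  q = (3 - (4)·1.2500 - (-4)·0.0000) / (10) = -0.2000
  r = (-10 - (2)·1.2500 - (-1)·-0.2000) / (5) = -2.5400

-0.2000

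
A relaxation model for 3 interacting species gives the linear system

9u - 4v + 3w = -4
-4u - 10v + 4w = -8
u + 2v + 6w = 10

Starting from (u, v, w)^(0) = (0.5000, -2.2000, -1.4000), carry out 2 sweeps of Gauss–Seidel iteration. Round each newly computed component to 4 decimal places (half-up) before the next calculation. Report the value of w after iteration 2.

Iteration 1:
  u = (-4 - (-4)·-2.2000 - (3)·-1.4000) / (9) = -0.9556
  v = (-8 - (-4)·-0.9556 - (4)·-1.4000) / (-10) = 0.6222
  w = (10 - (1)·-0.9556 - (2)·0.6222) / (6) = 1.6185
Iteration 2:
  u = (-4 - (-4)·0.6222 - (3)·1.6185) / (9) = -0.7074
  v = (-8 - (-4)·-0.7074 - (4)·1.6185) / (-10) = 1.7304
  w = (10 - (1)·-0.7074 - (2)·1.7304) / (6) = 1.2078

1.2078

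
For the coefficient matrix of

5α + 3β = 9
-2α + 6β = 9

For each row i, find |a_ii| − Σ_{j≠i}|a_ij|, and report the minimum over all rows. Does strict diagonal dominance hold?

2

row 1: |5| − (3) = 2
row 2: |6| − (2) = 4
minimum over rows = 2 → strictly diagonally dominant (convergence guaranteed)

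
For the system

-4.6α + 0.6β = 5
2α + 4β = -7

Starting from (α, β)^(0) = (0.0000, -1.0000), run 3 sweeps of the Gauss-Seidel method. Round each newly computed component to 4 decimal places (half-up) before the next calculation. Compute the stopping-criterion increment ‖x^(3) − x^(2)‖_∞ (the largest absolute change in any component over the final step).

0.0012

Iteration 1:
  α = (5 - (0.6)·-1.0000) / (-4.6) = -1.2174
  β = (-7 - (2)·-1.2174) / (4) = -1.1413
Iteration 2:
  α = (5 - (0.6)·-1.1413) / (-4.6) = -1.2358
  β = (-7 - (2)·-1.2358) / (4) = -1.1321
Iteration 3:
  α = (5 - (0.6)·-1.1321) / (-4.6) = -1.2346
  β = (-7 - (2)·-1.2346) / (4) = -1.1327
Change: (0.0012, -0.0006) → max |·| = 0.0012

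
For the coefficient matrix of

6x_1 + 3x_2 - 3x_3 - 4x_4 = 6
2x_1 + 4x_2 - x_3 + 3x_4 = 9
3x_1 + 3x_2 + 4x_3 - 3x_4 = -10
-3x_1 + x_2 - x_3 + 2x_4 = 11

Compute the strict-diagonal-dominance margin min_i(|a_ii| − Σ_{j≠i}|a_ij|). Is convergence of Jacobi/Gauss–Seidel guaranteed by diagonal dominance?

row 1: |6| − (3+3+4) = -4
row 2: |4| − (2+1+3) = -2
row 3: |4| − (3+3+3) = -5
row 4: |2| − (3+1+1) = -3
minimum over rows = -5 → not strictly diagonally dominant

-5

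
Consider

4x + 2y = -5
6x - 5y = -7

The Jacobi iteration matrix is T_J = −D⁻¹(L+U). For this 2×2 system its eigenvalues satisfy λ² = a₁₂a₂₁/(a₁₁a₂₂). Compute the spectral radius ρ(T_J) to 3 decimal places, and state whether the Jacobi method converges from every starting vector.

0.775

a₁₂a₂₁/(a₁₁a₂₂) = (2)·(6) / ((4)·(-5)) = -0.600000
ρ = √|-0.600000| = √0.600000 = 0.775
ρ < 1, so Jacobi converges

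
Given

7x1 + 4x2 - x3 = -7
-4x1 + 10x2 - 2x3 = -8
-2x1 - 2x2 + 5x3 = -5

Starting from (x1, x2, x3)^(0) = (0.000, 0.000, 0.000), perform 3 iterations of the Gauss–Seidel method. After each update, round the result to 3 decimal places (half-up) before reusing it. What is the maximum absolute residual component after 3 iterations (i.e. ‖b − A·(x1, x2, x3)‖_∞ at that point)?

Iteration 1:
  x1 = (-7 - (4)·0.000 - (-1)·0.000) / (7) = -1.000
  x2 = (-8 - (-4)·-1.000 - (-2)·0.000) / (10) = -1.200
  x3 = (-5 - (-2)·-1.000 - (-2)·-1.200) / (5) = -1.880
Iteration 2:
  x1 = (-7 - (4)·-1.200 - (-1)·-1.880) / (7) = -0.583
  x2 = (-8 - (-4)·-0.583 - (-2)·-1.880) / (10) = -1.409
  x3 = (-5 - (-2)·-0.583 - (-2)·-1.409) / (5) = -1.797
Iteration 3:
  x1 = (-7 - (4)·-1.409 - (-1)·-1.797) / (7) = -0.452
  x2 = (-8 - (-4)·-0.452 - (-2)·-1.797) / (10) = -1.340
  x3 = (-5 - (-2)·-0.452 - (-2)·-1.340) / (5) = -1.717
Residual b − A·x = (-0.193, 0.158, 0.001); ∞-norm = 0.193

0.193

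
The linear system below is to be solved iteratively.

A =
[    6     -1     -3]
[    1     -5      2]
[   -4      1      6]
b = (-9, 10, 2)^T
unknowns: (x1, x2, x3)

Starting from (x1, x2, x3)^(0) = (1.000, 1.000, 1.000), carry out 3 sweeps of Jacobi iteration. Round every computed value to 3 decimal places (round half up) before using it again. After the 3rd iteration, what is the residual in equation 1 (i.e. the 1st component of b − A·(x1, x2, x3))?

Iteration 1:
  x1 = (-9 - (-1)·1.000 - (-3)·1.000) / (6) = -0.833
  x2 = (10 - (1)·1.000 - (2)·1.000) / (-5) = -1.400
  x3 = (2 - (-4)·1.000 - (1)·1.000) / (6) = 0.833
Iteration 2:
  x1 = (-9 - (-1)·-1.400 - (-3)·0.833) / (6) = -1.317
  x2 = (10 - (1)·-0.833 - (2)·0.833) / (-5) = -1.833
  x3 = (2 - (-4)·-0.833 - (1)·-1.400) / (6) = 0.011
Iteration 3:
  x1 = (-9 - (-1)·-1.833 - (-3)·0.011) / (6) = -1.800
  x2 = (10 - (1)·-1.317 - (2)·0.011) / (-5) = -2.259
  x3 = (2 - (-4)·-1.317 - (1)·-1.833) / (6) = -0.239
Residual b − A·x = (-1.176, 0.983, -1.507)

-1.176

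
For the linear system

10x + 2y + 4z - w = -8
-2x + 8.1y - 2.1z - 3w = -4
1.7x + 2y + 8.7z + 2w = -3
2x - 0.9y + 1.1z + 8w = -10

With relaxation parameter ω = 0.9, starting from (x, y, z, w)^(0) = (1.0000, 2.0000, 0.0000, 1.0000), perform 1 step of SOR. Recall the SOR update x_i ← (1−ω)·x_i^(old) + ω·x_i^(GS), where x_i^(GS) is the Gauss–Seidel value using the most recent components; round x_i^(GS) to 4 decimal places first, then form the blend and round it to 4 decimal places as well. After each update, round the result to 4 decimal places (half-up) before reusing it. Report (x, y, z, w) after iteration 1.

Iteration 1:
  x: GS value = (-8 - (2)·2.0000 - (4)·0.0000 - (-1)·1.0000) / (10) = -1.1000;  x ← (1−ω)·1.0000 + ω·-1.1000 = -0.8900
  y: GS value = (-4 - (-2)·-0.8900 - (-2.1)·0.0000 - (-3)·1.0000) / (8.1) = -0.3432;  y ← (1−ω)·2.0000 + ω·-0.3432 = -0.1089
  z: GS value = (-3 - (1.7)·-0.8900 - (2)·-0.1089 - (2)·1.0000) / (8.7) = -0.3758;  z ← (1−ω)·0.0000 + ω·-0.3758 = -0.3382
  w: GS value = (-10 - (2)·-0.8900 - (-0.9)·-0.1089 - (1.1)·-0.3382) / (8) = -0.9932;  w ← (1−ω)·1.0000 + ω·-0.9932 = -0.7939

(-0.8900, -0.1089, -0.3382, -0.7939)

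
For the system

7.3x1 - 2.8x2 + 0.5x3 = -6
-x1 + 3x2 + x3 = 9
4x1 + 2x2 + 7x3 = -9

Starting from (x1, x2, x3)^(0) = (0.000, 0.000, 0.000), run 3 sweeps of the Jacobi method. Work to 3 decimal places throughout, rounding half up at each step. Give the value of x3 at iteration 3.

Iteration 1:
  x1 = (-6 - (-2.8)·0.000 - (0.5)·0.000) / (7.3) = -0.822
  x2 = (9 - (-1)·0.000 - (1)·0.000) / (3) = 3.000
  x3 = (-9 - (4)·0.000 - (2)·0.000) / (7) = -1.286
Iteration 2:
  x1 = (-6 - (-2.8)·3.000 - (0.5)·-1.286) / (7.3) = 0.417
  x2 = (9 - (-1)·-0.822 - (1)·-1.286) / (3) = 3.155
  x3 = (-9 - (4)·-0.822 - (2)·3.000) / (7) = -1.673
Iteration 3:
  x1 = (-6 - (-2.8)·3.155 - (0.5)·-1.673) / (7.3) = 0.503
  x2 = (9 - (-1)·0.417 - (1)·-1.673) / (3) = 3.697
  x3 = (-9 - (4)·0.417 - (2)·3.155) / (7) = -2.425

-2.425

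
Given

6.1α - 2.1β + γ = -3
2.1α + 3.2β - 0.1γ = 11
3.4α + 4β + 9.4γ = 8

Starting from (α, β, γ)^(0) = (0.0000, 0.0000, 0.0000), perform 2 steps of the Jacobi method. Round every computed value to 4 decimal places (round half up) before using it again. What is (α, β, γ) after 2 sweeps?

(0.5521, 3.7868, -0.4338)

Iteration 1:
  α = (-3 - (-2.1)·0.0000 - (1)·0.0000) / (6.1) = -0.4918
  β = (11 - (2.1)·0.0000 - (-0.1)·0.0000) / (3.2) = 3.4375
  γ = (8 - (3.4)·0.0000 - (4)·0.0000) / (9.4) = 0.8511
Iteration 2:
  α = (-3 - (-2.1)·3.4375 - (1)·0.8511) / (6.1) = 0.5521
  β = (11 - (2.1)·-0.4918 - (-0.1)·0.8511) / (3.2) = 3.7868
  γ = (8 - (3.4)·-0.4918 - (4)·3.4375) / (9.4) = -0.4338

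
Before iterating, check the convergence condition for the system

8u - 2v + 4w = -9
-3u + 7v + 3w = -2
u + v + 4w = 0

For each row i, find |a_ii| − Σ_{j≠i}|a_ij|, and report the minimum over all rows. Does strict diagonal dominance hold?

row 1: |8| − (2+4) = 2
row 2: |7| − (3+3) = 1
row 3: |4| − (1+1) = 2
minimum over rows = 1 → strictly diagonally dominant (convergence guaranteed)

1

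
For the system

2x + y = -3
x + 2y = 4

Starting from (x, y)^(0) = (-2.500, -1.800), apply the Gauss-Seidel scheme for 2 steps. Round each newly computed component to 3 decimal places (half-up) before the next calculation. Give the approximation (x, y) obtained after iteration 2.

Iteration 1:
  x = (-3 - (1)·-1.800) / (2) = -0.600
  y = (4 - (1)·-0.600) / (2) = 2.300
Iteration 2:
  x = (-3 - (1)·2.300) / (2) = -2.650
  y = (4 - (1)·-2.650) / (2) = 3.325

(-2.650, 3.325)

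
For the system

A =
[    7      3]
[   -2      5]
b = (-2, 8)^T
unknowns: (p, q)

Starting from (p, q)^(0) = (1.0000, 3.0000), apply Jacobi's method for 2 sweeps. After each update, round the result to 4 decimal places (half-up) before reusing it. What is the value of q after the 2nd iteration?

0.9714

Iteration 1:
  p = (-2 - (3)·3.0000) / (7) = -1.5714
  q = (8 - (-2)·1.0000) / (5) = 2.0000
Iteration 2:
  p = (-2 - (3)·2.0000) / (7) = -1.1429
  q = (8 - (-2)·-1.5714) / (5) = 0.9714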